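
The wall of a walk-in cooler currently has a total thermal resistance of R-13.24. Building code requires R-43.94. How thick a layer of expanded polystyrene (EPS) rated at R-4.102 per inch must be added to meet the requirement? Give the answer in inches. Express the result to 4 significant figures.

ΔR = 43.94 − 13.24 = 30.7 ft²·°F·h/BTU
L = ΔR / (R/in) = 30.7/4.102 = 7.4842 in

7.484 in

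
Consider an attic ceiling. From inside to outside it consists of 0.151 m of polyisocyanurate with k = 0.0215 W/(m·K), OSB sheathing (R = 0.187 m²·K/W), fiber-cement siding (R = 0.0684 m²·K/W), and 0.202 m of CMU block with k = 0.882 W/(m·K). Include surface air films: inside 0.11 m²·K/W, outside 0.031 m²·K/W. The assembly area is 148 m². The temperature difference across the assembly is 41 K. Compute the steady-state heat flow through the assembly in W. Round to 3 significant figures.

793 W

0.151/0.0215 = 7.023
0.202/0.882 = 0.229
R_total = 0.11 + 7.023 + 0.187 + 0.0684 + 0.229 + 0.031 = 7.649 m²·K/W
Q = A·ΔT/R = 148 × 41 / 7.649 = 793.3 W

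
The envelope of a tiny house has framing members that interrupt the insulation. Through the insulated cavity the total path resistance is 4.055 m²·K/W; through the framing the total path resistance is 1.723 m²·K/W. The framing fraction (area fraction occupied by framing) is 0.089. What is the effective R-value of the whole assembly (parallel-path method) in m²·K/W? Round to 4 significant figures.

3.619 m²·K/W

U_eff = 0.911/4.055 + 0.089/1.723 = 0.22466 + 0.051654 = 0.27632
R_eff = 1/U_eff = 3.6191 m²·K/W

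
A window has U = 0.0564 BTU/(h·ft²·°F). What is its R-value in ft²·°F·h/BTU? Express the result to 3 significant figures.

R = 1/U = 1/0.0564 = 17.73

17.7 ft²·°F·h/BTU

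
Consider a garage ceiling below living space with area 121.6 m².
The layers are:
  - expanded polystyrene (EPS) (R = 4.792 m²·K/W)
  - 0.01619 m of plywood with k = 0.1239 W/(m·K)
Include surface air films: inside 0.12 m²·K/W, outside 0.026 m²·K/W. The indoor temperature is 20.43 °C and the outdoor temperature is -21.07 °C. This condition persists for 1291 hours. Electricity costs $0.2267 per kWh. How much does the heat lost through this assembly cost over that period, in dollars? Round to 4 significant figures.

0.01619/0.1239 = 0.13067
R_total = 0.12 + 4.792 + 0.13067 + 0.026 = 5.0687 m²·K/W
Q = 121.6 × (20.43 − (-21.07)) / 5.0687 = 995.61 W
E = 995.61 W × 1291 h / 1000 = 1285.3 kWh
Cost = 1285.3 × 0.2267 = $291.38

291.4 dollars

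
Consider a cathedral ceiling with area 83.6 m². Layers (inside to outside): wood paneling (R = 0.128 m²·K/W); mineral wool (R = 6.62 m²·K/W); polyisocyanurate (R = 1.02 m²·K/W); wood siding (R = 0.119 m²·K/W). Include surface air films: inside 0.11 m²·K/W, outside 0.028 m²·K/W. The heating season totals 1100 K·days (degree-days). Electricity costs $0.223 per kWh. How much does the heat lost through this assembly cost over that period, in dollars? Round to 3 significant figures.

R_total = 0.11 + 0.128 + 6.62 + 1.02 + 0.119 + 0.028 = 8.025 m²·K/W
E = A × HDD × 24 / R / 1000 = 83.6 × 1100 × 24 / 8.025 / 1000 = 275 kWh
Cost = 275 × 0.223 = $61.33

61.3 dollars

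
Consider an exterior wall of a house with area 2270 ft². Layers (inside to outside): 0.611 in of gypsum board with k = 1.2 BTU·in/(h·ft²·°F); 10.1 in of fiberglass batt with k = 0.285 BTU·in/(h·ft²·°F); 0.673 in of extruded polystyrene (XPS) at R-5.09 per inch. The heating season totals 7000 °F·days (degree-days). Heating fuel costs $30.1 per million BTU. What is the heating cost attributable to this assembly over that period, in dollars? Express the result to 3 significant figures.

292 dollars

0.611/1.2 = 0.5092
10.1/0.285 = 35.44
0.673 × 5.09 = 3.426
R_total = 0.5092 + 35.44 + 3.426 = 39.37 ft²·°F·h/BTU
E = A × HDD × 24 / R = 2270 × 7000 × 24 / 39.37 = 9686000 BTU
Cost = 9686000/10⁶ × 30.1 = $291.5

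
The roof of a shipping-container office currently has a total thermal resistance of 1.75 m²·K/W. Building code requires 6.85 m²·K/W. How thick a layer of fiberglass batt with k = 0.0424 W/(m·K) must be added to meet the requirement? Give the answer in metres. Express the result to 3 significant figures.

0.216 m

ΔR = 6.85 − 1.75 = 5.1 m²·K/W
L = ΔR × k = 5.1 × 0.0424 = 0.2162 m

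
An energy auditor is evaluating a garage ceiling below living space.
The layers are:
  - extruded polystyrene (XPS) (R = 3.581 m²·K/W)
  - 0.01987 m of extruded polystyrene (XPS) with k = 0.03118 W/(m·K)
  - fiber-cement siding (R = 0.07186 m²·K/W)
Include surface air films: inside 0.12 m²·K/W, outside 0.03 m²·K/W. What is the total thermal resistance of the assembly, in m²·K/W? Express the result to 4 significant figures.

0.01987/0.03118 = 0.63727
R_total = 0.12 + 3.581 + 0.63727 + 0.07186 + 0.03 = 4.4401 m²·K/W

4.440 m²·K/W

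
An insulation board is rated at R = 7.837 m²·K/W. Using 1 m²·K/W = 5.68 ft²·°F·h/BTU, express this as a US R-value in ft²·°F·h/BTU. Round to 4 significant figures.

44.51 ft²·°F·h/BTU

R_US = 7.837 × 5.68 = 44.514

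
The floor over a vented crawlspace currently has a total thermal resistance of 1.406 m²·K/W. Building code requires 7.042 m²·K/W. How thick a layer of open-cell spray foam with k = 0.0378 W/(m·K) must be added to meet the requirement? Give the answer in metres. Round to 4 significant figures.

ΔR = 7.042 − 1.406 = 5.636 m²·K/W
L = ΔR × k = 5.636 × 0.0378 = 0.21304 m

0.2130 m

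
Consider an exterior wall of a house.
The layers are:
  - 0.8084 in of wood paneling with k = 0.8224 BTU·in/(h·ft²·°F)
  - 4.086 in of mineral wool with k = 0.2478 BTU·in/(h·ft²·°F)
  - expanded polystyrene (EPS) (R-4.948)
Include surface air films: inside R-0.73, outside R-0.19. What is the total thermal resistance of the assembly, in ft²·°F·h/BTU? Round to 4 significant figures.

23.34 ft²·°F·h/BTU

0.8084/0.8224 = 0.98298
4.086/0.2478 = 16.489
R_total = 0.73 + 0.98298 + 16.489 + 4.948 + 0.19 = 23.34 ft²·°F·h/BTU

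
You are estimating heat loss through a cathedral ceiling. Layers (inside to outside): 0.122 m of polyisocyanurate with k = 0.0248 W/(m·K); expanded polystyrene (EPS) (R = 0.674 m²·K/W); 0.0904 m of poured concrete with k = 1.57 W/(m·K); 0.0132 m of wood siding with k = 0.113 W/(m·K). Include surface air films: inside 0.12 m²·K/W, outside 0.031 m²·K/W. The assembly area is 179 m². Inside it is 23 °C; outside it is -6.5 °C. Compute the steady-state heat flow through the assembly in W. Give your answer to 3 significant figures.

0.122/0.0248 = 4.919
0.0904/1.57 = 0.05758
0.0132/0.113 = 0.1168
R_total = 0.12 + 4.919 + 0.674 + 0.05758 + 0.1168 + 0.031 = 5.919 m²·K/W
Q = A·ΔT/R = 179 × (23 − (-6.5)) / 5.919 = 892.2 W

892 W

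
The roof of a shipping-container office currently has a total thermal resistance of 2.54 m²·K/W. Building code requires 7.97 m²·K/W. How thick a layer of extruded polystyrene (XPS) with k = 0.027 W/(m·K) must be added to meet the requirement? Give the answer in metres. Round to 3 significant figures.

ΔR = 7.97 − 2.54 = 5.43 m²·K/W
L = ΔR × k = 5.43 × 0.027 = 0.1466 m

0.147 m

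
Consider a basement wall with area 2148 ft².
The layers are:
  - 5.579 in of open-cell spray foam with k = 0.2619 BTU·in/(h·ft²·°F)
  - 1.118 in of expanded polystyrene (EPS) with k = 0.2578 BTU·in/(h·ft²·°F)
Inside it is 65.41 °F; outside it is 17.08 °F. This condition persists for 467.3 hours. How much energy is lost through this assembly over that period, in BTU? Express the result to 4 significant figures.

5.579/0.2619 = 21.302
1.118/0.2578 = 4.3367
R_total = 21.302 + 4.3367 = 25.639 ft²·°F·h/BTU
Q = 2148 × (65.41 − 17.08) / 25.639 = 4049.1 BTU/h
E = 4049.1 × 467.3 = 1892100 BTU

1892000 BTU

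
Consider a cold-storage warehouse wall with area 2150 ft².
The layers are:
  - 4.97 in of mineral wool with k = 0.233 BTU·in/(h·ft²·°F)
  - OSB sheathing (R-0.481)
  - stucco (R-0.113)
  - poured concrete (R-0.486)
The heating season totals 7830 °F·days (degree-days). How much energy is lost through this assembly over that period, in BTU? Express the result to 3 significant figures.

4.97/0.233 = 21.33
R_total = 21.33 + 0.481 + 0.113 + 0.486 = 22.41 ft²·°F·h/BTU
E = A × HDD × 24 / R = 2150 × 7830 × 24 / 22.41 = 18030000 BTU

18000000 BTU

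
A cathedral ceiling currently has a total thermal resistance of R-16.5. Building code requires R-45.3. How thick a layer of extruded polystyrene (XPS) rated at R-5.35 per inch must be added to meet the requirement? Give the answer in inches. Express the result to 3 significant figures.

ΔR = 45.3 − 16.5 = 28.8 ft²·°F·h/BTU
L = ΔR / (R/in) = 28.8/5.35 = 5.383 in

5.38 in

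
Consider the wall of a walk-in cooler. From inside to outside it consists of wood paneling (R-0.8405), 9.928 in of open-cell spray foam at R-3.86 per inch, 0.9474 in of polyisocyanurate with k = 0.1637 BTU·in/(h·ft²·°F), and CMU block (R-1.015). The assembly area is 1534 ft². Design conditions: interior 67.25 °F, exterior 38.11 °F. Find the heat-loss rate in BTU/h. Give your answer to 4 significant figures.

972.5 BTU/h

9.928 × 3.86 = 38.322
0.9474/0.1637 = 5.7874
R_total = 0.8405 + 38.322 + 5.7874 + 1.015 = 45.965 ft²·°F·h/BTU
Q = A·ΔT/R = 1534 × (67.25 − 38.11) / 45.965 = 972.5 BTU/h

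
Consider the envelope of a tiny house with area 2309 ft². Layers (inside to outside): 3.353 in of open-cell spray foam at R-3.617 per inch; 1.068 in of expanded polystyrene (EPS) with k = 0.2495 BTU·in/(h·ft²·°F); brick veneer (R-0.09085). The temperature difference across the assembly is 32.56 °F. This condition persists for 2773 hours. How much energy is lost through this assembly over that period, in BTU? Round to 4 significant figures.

12640000 BTU

3.353 × 3.617 = 12.128
1.068/0.2495 = 4.2806
R_total = 12.128 + 4.2806 + 0.09085 = 16.499 ft²·°F·h/BTU
Q = 2309 × 32.56 / 16.499 = 4556.6 BTU/h
E = 4556.6 × 2773 = 12636000 BTU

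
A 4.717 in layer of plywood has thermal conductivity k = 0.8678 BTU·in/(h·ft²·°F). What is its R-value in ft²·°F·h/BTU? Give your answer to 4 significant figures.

5.436 ft²·°F·h/BTU

R = L/k = 4.717/0.8678 = 5.4356 ft²·°F·h/BTU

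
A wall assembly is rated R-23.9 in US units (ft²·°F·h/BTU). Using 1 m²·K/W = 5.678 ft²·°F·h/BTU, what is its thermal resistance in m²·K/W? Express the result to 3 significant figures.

R_SI = 23.9/5.678 = 4.209

4.21 m²·K/W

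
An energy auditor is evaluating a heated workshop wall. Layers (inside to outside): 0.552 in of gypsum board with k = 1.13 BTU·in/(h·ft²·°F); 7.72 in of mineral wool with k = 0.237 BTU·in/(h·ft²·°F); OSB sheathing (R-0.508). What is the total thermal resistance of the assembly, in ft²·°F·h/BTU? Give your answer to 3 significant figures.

0.552/1.13 = 0.4885
7.72/0.237 = 32.57
R_total = 0.4885 + 32.57 + 0.508 = 33.57 ft²·°F·h/BTU

33.6 ft²·°F·h/BTU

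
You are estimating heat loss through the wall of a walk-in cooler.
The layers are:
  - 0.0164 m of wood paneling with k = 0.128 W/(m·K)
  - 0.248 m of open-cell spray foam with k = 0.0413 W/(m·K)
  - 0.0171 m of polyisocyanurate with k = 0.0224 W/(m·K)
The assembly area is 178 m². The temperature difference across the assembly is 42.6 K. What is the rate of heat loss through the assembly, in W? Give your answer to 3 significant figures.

0.0164/0.128 = 0.1281
0.248/0.0413 = 6.005
0.0171/0.0224 = 0.7634
R_total = 0.1281 + 6.005 + 0.7634 = 6.896 m²·K/W
Q = A·ΔT/R = 178 × 42.6 / 6.896 = 1100 W

1100 W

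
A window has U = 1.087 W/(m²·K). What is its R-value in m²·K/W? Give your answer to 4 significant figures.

0.9200 m²·K/W

R = 1/U = 1/1.087 = 0.91996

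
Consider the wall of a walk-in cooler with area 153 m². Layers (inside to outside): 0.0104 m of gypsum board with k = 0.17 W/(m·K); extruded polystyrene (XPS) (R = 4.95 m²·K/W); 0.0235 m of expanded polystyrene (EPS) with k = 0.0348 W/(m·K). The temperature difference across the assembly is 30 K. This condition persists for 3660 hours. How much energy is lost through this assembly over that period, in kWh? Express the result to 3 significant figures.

2950 kWh

0.0104/0.17 = 0.06118
0.0235/0.0348 = 0.6753
R_total = 0.06118 + 4.95 + 0.6753 = 5.686 m²·K/W
Q = 153 × 30 / 5.686 = 807.2 W
E = 807.2 W × 3660 h / 1000 = 2954 kWh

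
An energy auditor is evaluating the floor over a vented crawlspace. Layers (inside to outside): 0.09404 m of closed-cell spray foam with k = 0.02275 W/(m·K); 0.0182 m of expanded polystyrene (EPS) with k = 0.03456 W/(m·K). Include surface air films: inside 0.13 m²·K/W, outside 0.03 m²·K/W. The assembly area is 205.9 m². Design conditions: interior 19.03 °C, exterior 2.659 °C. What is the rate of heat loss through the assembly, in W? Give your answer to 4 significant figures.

0.09404/0.02275 = 4.1336
0.0182/0.03456 = 0.52662
R_total = 0.13 + 4.1336 + 0.52662 + 0.03 = 4.8202 m²·K/W
Q = A·ΔT/R = 205.9 × (19.03 − 2.659) / 4.8202 = 699.3 W

699.3 W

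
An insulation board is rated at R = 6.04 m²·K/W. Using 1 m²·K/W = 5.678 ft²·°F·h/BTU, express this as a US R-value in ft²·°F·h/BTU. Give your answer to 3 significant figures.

R_US = 6.04 × 5.678 = 34.3

34.3 ft²·°F·h/BTU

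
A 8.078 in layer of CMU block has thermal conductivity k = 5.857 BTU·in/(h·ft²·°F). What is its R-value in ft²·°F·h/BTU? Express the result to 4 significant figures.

R = L/k = 8.078/5.857 = 1.3792 ft²·°F·h/BTU

1.379 ft²·°F·h/BTU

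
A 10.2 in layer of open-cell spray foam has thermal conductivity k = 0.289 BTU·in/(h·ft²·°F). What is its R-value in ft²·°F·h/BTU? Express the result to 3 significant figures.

35.3 ft²·°F·h/BTU

R = L/k = 10.2/0.289 = 35.29 ft²·°F·h/BTU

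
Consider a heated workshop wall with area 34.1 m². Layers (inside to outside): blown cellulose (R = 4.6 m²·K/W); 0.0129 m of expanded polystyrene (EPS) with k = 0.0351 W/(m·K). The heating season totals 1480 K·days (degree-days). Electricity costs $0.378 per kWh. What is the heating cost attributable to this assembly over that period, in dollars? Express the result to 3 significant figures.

0.0129/0.0351 = 0.3675
R_total = 4.6 + 0.3675 = 4.968 m²·K/W
E = A × HDD × 24 / R / 1000 = 34.1 × 1480 × 24 / 4.968 / 1000 = 243.8 kWh
Cost = 243.8 × 0.378 = $92.17

92.2 dollars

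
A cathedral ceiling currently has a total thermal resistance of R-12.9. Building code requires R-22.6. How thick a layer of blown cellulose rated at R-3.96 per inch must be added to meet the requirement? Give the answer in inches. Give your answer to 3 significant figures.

ΔR = 22.6 − 12.9 = 9.7 ft²·°F·h/BTU
L = ΔR / (R/in) = 9.7/3.96 = 2.449 in

2.45 in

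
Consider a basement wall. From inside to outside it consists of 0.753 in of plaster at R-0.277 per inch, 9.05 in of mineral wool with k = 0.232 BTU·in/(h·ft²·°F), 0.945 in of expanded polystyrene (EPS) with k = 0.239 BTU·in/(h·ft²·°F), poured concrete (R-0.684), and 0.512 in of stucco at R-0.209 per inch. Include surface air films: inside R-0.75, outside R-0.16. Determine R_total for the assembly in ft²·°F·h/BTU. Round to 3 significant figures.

0.753 × 0.277 = 0.2086
9.05/0.232 = 39.01
0.945/0.239 = 3.954
0.512 × 0.209 = 0.107
R_total = 0.75 + 0.2086 + 39.01 + 3.954 + 0.684 + 0.107 + 0.16 = 44.87 ft²·°F·h/BTU

44.9 ft²·°F·h/BTU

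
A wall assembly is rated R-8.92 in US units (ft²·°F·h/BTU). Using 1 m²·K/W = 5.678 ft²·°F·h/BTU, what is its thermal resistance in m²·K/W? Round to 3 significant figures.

R_SI = 8.92/5.678 = 1.571

1.57 m²·K/W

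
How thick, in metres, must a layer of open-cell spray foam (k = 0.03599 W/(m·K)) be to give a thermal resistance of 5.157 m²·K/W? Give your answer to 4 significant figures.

0.1856 m

L = R·k = 5.157 × 0.03599 = 0.1856 m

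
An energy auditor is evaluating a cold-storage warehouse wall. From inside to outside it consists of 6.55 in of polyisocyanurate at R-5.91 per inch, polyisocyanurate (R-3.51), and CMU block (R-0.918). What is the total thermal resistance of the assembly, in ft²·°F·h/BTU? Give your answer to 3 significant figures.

6.55 × 5.91 = 38.71
R_total = 38.71 + 3.51 + 0.918 = 43.14 ft²·°F·h/BTU

43.1 ft²·°F·h/BTU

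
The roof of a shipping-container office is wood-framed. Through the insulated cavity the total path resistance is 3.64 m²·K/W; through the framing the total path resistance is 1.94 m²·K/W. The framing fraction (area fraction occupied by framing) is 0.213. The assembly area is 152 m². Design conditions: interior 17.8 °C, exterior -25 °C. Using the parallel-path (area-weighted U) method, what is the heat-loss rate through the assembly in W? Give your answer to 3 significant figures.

2120 W

U_eff = 0.787/3.64 + 0.213/1.94 = 0.2162 + 0.1098 = 0.326
R_eff = 1/U_eff = 3.067 m²·K/W
Q = 152 × (17.8 − (-25)) / 3.067 = 2121 W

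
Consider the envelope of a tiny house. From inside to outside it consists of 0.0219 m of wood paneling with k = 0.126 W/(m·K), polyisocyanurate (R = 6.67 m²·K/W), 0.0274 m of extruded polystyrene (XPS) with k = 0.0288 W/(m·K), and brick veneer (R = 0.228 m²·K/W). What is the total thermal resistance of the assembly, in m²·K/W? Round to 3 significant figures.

0.0219/0.126 = 0.1738
0.0274/0.0288 = 0.9514
R_total = 0.1738 + 6.67 + 0.9514 + 0.228 = 8.023 m²·K/W

8.02 m²·K/W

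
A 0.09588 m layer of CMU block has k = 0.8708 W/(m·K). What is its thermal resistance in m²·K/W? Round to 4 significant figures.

0.1101 m²·K/W

R = L/k = 0.09588/0.8708 = 0.11011 m²·K/W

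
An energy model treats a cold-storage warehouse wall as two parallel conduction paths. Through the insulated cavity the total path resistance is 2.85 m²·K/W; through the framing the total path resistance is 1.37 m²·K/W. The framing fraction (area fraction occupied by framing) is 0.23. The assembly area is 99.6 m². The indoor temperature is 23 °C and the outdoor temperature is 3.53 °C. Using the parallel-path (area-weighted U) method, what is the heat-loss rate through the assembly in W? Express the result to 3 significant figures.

U_eff = 0.77/2.85 + 0.23/1.37 = 0.2702 + 0.1679 = 0.4381
R_eff = 1/U_eff = 2.283 m²·K/W
Q = 99.6 × (23 − 3.53) / 2.283 = 849.5 W

849 W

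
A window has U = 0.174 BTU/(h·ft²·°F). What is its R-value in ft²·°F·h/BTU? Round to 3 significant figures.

R = 1/U = 1/0.174 = 5.747

5.75 ft²·°F·h/BTU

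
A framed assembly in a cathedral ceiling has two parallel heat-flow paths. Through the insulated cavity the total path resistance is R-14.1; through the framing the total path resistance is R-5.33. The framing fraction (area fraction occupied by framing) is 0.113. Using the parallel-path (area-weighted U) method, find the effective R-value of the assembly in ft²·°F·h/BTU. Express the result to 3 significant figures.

U_eff = 0.887/14.1 + 0.113/5.33 = 0.06291 + 0.0212 = 0.08411
R_eff = 1/U_eff = 11.89 ft²·°F·h/BTU

11.9 ft²·°F·h/BTU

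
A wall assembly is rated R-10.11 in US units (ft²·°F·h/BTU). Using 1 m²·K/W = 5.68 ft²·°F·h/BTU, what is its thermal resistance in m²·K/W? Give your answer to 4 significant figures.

1.780 m²·K/W

R_SI = 10.11/5.68 = 1.7799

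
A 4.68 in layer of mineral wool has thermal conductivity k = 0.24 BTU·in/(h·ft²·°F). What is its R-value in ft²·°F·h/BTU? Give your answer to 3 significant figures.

R = L/k = 4.68/0.24 = 19.5 ft²·°F·h/BTU

19.5 ft²·°F·h/BTU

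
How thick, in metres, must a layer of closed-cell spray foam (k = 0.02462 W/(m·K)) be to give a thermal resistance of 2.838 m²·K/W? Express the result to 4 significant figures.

L = R·k = 2.838 × 0.02462 = 0.069872 m

0.06987 m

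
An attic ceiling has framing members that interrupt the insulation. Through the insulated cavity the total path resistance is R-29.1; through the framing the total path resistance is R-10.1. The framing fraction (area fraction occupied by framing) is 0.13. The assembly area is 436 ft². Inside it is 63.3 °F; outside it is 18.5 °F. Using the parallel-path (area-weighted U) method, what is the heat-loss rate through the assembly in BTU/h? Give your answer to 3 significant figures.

835 BTU/h

U_eff = 0.87/29.1 + 0.13/10.1 = 0.0299 + 0.01287 = 0.04277
R_eff = 1/U_eff = 23.38 ft²·°F·h/BTU
Q = 436 × (63.3 − 18.5) / 23.38 = 835.4 BTU/h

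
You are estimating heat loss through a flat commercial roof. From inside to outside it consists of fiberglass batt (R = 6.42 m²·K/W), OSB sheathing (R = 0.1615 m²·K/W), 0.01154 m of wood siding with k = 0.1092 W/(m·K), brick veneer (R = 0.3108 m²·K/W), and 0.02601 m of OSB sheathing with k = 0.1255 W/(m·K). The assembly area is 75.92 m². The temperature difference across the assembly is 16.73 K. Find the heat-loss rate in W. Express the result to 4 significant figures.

0.01154/0.1092 = 0.10568
0.02601/0.1255 = 0.20725
R_total = 6.42 + 0.1615 + 0.10568 + 0.3108 + 0.20725 = 7.2052 m²·K/W
Q = A·ΔT/R = 75.92 × 16.73 / 7.2052 = 176.28 W

176.3 W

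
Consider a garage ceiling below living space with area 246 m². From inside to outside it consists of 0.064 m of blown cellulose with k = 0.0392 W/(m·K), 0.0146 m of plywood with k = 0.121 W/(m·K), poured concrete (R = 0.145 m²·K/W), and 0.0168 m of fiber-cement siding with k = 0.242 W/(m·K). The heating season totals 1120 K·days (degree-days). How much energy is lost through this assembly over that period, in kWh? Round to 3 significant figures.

0.064/0.0392 = 1.633
0.0146/0.121 = 0.1207
0.0168/0.242 = 0.06942
R_total = 1.633 + 0.1207 + 0.145 + 0.06942 = 1.968 m²·K/W
E = A × HDD × 24 / R / 1000 = 246 × 1120 × 24 / 1.968 / 1000 = 3360 kWh

3360 kWh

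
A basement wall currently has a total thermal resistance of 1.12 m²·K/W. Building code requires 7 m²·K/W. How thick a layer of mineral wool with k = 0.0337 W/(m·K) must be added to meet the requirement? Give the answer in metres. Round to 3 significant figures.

0.198 m

ΔR = 7 − 1.12 = 5.88 m²·K/W
L = ΔR × k = 5.88 × 0.0337 = 0.1982 m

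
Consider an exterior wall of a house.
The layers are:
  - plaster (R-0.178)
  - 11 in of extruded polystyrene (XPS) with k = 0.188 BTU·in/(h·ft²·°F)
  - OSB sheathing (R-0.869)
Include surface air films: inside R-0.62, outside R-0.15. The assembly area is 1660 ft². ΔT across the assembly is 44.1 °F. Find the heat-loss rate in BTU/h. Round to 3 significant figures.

1210 BTU/h

11/0.188 = 58.51
R_total = 0.62 + 0.178 + 58.51 + 0.869 + 0.15 = 60.33 ft²·°F·h/BTU
Q = A·ΔT/R = 1660 × 44.1 / 60.33 = 1213 BTU/h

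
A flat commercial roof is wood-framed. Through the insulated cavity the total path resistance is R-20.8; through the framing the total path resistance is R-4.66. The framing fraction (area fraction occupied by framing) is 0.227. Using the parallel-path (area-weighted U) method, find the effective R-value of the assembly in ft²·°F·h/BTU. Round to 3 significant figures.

U_eff = 0.773/20.8 + 0.227/4.66 = 0.03716 + 0.04871 = 0.08588
R_eff = 1/U_eff = 11.64 ft²·°F·h/BTU

11.6 ft²·°F·h/BTU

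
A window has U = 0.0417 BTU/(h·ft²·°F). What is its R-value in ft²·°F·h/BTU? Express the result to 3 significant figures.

24.0 ft²·°F·h/BTU

R = 1/U = 1/0.0417 = 23.98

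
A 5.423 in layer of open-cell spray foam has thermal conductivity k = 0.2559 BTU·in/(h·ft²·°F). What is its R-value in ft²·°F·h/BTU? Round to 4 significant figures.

21.19 ft²·°F·h/BTU

R = L/k = 5.423/0.2559 = 21.192 ft²·°F·h/BTU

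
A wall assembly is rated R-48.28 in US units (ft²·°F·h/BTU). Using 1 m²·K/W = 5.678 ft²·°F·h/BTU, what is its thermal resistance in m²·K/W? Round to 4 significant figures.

8.503 m²·K/W

R_SI = 48.28/5.678 = 8.503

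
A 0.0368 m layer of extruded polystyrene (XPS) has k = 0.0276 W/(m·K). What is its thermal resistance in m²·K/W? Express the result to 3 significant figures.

1.33 m²·K/W

R = L/k = 0.0368/0.0276 = 1.333 m²·K/W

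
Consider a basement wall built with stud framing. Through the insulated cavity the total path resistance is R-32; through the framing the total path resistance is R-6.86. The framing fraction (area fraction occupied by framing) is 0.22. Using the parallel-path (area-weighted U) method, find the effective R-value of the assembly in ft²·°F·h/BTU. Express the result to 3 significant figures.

U_eff = 0.78/32 + 0.22/6.86 = 0.02438 + 0.03207 = 0.05644
R_eff = 1/U_eff = 17.72 ft²·°F·h/BTU

17.7 ft²·°F·h/BTU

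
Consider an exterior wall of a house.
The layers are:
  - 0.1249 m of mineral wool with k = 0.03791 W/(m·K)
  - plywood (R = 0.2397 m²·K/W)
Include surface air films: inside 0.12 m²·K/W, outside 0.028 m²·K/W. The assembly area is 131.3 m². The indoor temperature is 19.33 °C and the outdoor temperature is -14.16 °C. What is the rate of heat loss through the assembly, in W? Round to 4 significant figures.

0.1249/0.03791 = 3.2946
R_total = 0.12 + 3.2946 + 0.2397 + 0.028 = 3.6823 m²·K/W
Q = A·ΔT/R = 131.3 × (19.33 − (-14.16)) / 3.6823 = 1194.1 W

1194 W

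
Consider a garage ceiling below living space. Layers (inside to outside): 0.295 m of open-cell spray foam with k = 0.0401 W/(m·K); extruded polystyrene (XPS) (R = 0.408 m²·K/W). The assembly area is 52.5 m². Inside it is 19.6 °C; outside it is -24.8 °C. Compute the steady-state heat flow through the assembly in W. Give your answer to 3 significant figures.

0.295/0.0401 = 7.357
R_total = 7.357 + 0.408 = 7.765 m²·K/W
Q = A·ΔT/R = 52.5 × (19.6 − (-24.8)) / 7.765 = 300.2 W

300 W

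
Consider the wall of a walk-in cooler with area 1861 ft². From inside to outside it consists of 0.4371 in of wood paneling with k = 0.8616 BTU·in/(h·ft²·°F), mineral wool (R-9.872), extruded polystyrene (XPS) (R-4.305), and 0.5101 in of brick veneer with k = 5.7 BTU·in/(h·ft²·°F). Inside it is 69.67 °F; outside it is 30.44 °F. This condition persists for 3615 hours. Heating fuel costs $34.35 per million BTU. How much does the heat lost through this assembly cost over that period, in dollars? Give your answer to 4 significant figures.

0.4371/0.8616 = 0.50731
0.5101/5.7 = 0.089491
R_total = 0.50731 + 9.872 + 4.305 + 0.089491 = 14.774 ft²·°F·h/BTU
Q = 1861 × (69.67 − 30.44) / 14.774 = 4941.7 BTU/h
E = 4941.7 × 3615 = 17864000 BTU
Cost = 17864000/10⁶ × 34.35 = $613.63

613.6 dollars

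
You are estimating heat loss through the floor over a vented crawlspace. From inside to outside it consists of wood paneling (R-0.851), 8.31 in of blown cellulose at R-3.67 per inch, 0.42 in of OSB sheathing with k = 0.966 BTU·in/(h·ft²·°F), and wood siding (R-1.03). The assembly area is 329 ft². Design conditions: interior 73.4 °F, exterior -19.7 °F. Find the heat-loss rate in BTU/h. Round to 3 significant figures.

933 BTU/h

8.31 × 3.67 = 30.5
0.42/0.966 = 0.4348
R_total = 0.851 + 30.5 + 0.4348 + 1.03 = 32.81 ft²·°F·h/BTU
Q = A·ΔT/R = 329 × (73.4 − (-19.7)) / 32.81 = 933.5 BTU/h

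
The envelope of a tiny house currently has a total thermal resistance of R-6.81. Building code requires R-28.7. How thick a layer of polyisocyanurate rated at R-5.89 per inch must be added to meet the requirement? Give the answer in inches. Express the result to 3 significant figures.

ΔR = 28.7 − 6.81 = 21.89 ft²·°F·h/BTU
L = ΔR / (R/in) = 21.89/5.89 = 3.716 in

3.72 in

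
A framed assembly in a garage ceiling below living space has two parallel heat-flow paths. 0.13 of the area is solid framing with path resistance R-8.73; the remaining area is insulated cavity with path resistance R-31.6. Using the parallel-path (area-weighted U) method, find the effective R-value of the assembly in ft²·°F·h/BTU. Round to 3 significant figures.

U_eff = 0.87/31.6 + 0.13/8.73 = 0.02753 + 0.01489 = 0.04242
R_eff = 1/U_eff = 23.57 ft²·°F·h/BTU

23.6 ft²·°F·h/BTU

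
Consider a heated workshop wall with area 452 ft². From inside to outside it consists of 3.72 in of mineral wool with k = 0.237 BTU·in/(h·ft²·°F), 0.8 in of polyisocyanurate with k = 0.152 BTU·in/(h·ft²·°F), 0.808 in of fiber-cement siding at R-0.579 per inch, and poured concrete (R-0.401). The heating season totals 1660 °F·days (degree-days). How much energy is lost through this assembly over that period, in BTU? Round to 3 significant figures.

3.72/0.237 = 15.7
0.8/0.152 = 5.263
0.808 × 0.579 = 0.4678
R_total = 15.7 + 5.263 + 0.4678 + 0.401 = 21.83 ft²·°F·h/BTU
E = A × HDD × 24 / R = 452 × 1660 × 24 / 21.83 = 825000 BTU

825000 BTU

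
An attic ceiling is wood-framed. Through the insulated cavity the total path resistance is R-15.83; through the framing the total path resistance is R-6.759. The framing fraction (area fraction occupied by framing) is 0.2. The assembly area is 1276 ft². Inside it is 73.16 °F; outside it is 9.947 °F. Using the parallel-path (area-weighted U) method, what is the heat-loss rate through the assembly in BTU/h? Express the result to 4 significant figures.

U_eff = 0.8/15.83 + 0.2/6.759 = 0.050537 + 0.02959 = 0.080127
R_eff = 1/U_eff = 12.48 ft²·°F·h/BTU
Q = 1276 × (73.16 − 9.947) / 12.48 = 6463 BTU/h

6463 BTU/h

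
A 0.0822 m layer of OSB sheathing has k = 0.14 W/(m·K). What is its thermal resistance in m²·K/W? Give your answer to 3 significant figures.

0.587 m²·K/W

R = L/k = 0.0822/0.14 = 0.5871 m²·K/W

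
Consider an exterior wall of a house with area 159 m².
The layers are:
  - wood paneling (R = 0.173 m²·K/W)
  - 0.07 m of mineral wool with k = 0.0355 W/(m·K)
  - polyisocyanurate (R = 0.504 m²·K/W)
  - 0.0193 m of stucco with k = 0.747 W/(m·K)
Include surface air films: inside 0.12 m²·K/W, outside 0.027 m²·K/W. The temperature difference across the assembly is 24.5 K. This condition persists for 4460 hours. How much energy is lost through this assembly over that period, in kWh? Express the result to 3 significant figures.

0.07/0.0355 = 1.972
0.0193/0.747 = 0.02584
R_total = 0.12 + 0.173 + 1.972 + 0.504 + 0.02584 + 0.027 = 2.822 m²·K/W
Q = 159 × 24.5 / 2.822 = 1381 W
E = 1381 W × 4460 h / 1000 = 6157 kWh

6160 kWh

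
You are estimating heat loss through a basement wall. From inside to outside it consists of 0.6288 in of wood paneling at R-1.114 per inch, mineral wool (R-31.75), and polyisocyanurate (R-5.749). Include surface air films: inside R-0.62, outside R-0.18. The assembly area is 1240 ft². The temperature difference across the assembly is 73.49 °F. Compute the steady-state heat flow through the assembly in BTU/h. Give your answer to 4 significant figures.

0.6288 × 1.114 = 0.70048
R_total = 0.62 + 0.70048 + 31.75 + 5.749 + 0.18 = 38.999 ft²·°F·h/BTU
Q = A·ΔT/R = 1240 × 73.49 / 38.999 = 2336.6 BTU/h

2337 BTU/h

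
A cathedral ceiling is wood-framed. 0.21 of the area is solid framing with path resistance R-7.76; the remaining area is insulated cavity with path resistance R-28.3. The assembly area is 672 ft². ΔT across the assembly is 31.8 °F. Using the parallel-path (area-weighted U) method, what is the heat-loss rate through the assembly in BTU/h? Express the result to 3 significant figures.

U_eff = 0.79/28.3 + 0.21/7.76 = 0.02792 + 0.02706 = 0.05498
R_eff = 1/U_eff = 18.19 ft²·°F·h/BTU
Q = 672 × 31.8 / 18.19 = 1175 BTU/h

1170 BTU/h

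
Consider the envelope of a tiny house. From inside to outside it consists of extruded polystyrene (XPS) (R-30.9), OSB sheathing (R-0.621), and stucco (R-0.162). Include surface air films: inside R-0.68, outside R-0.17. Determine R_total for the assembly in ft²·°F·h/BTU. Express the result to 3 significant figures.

R_total = 0.68 + 30.9 + 0.621 + 0.162 + 0.17 = 32.53 ft²·°F·h/BTU

32.5 ft²·°F·h/BTU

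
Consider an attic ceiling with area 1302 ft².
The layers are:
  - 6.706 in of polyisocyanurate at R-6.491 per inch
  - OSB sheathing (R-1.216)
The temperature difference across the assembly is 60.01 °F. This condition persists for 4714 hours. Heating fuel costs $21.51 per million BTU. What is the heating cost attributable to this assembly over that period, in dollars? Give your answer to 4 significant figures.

6.706 × 6.491 = 43.529
R_total = 43.529 + 1.216 = 44.745 ft²·°F·h/BTU
Q = 1302 × 60.01 / 44.745 = 1746.2 BTU/h
E = 1746.2 × 4714 = 8231600 BTU
Cost = 8231600/10⁶ × 21.51 = $177.06

177.1 dollars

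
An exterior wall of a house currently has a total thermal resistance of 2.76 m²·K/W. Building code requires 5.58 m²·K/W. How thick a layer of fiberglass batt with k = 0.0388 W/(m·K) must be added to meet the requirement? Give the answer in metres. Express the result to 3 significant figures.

0.109 m

ΔR = 5.58 − 2.76 = 2.82 m²·K/W
L = ΔR × k = 2.82 × 0.0388 = 0.1094 m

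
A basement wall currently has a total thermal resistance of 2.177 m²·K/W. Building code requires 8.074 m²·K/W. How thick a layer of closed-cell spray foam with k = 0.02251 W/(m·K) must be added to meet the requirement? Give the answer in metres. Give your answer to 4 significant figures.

0.1327 m

ΔR = 8.074 − 2.177 = 5.897 m²·K/W
L = ΔR × k = 5.897 × 0.02251 = 0.13274 m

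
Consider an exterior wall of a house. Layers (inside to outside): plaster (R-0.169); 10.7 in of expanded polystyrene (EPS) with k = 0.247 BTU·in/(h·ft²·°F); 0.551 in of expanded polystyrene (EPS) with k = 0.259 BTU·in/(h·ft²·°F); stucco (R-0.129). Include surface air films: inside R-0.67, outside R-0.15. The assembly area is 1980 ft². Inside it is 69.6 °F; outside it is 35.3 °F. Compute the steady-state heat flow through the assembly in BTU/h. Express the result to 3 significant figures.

10.7/0.247 = 43.32
0.551/0.259 = 2.127
R_total = 0.67 + 0.169 + 43.32 + 2.127 + 0.129 + 0.15 = 46.57 ft²·°F·h/BTU
Q = A·ΔT/R = 1980 × (69.6 − 35.3) / 46.57 = 1458 BTU/h

1460 BTU/h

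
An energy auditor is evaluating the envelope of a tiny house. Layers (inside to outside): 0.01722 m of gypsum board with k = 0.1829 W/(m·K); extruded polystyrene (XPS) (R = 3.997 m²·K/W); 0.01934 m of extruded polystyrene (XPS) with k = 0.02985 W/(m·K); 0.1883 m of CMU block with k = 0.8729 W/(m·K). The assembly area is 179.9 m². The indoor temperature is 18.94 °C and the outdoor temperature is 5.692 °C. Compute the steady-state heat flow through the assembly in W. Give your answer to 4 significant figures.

0.01722/0.1829 = 0.09415
0.01934/0.02985 = 0.64791
0.1883/0.8729 = 0.21572
R_total = 0.09415 + 3.997 + 0.64791 + 0.21572 = 4.9548 m²·K/W
Q = A·ΔT/R = 179.9 × (18.94 − 5.692) / 4.9548 = 481.01 W

481.0 W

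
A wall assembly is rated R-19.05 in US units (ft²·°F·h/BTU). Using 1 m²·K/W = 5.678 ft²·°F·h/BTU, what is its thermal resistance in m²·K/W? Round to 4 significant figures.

R_SI = 19.05/5.678 = 3.3551

3.355 m²·K/W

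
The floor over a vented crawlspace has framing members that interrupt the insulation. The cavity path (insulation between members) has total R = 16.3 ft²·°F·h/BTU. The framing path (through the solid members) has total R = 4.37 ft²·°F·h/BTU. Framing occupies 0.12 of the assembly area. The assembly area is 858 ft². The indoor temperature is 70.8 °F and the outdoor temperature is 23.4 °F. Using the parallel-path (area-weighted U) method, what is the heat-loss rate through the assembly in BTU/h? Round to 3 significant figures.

U_eff = 0.88/16.3 + 0.12/4.37 = 0.05399 + 0.02746 = 0.08145
R_eff = 1/U_eff = 12.28 ft²·°F·h/BTU
Q = 858 × (70.8 − 23.4) / 12.28 = 3312 BTU/h

3310 BTU/h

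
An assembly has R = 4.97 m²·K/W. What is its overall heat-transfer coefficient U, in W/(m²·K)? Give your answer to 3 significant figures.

0.201 W/(m²·K)

U = 1/R = 1/4.97 = 0.2012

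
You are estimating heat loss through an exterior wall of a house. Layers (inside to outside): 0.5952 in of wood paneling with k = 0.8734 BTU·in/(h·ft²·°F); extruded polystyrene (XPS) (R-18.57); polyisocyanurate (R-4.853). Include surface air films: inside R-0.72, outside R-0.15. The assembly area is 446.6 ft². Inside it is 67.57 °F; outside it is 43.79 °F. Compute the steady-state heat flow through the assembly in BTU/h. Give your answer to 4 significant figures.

0.5952/0.8734 = 0.68147
R_total = 0.72 + 0.68147 + 18.57 + 4.853 + 0.15 = 24.974 ft²·°F·h/BTU
Q = A·ΔT/R = 446.6 × (67.57 − 43.79) / 24.974 = 425.24 BTU/h

425.2 BTU/h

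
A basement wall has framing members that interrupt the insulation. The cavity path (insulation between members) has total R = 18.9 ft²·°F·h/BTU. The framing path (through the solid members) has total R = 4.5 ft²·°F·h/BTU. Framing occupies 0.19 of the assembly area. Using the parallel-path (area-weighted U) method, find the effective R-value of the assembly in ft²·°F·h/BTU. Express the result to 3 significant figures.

11.8 ft²·°F·h/BTU

U_eff = 0.81/18.9 + 0.19/4.5 = 0.04286 + 0.04222 = 0.08508
R_eff = 1/U_eff = 11.75 ft²·°F·h/BTU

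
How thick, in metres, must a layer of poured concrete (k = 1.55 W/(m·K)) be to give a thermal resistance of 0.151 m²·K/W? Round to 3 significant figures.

L = R·k = 0.151 × 1.55 = 0.2341 m

0.234 m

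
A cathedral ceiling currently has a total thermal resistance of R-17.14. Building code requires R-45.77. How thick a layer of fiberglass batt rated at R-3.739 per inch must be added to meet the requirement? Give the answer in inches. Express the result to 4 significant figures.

7.657 in

ΔR = 45.77 − 17.14 = 28.63 ft²·°F·h/BTU
L = ΔR / (R/in) = 28.63/3.739 = 7.6571 in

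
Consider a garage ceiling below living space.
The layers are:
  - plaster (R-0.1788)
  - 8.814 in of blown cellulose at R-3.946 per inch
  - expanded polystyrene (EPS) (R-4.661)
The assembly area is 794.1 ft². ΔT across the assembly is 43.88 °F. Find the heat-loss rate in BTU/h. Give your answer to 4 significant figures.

879.5 BTU/h

8.814 × 3.946 = 34.78
R_total = 0.1788 + 34.78 + 4.661 = 39.62 ft²·°F·h/BTU
Q = A·ΔT/R = 794.1 × 43.88 / 39.62 = 879.49 BTU/h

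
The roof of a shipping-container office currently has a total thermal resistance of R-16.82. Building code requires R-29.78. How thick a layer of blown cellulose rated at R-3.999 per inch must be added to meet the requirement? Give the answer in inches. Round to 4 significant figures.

3.241 in

ΔR = 29.78 − 16.82 = 12.96 ft²·°F·h/BTU
L = ΔR / (R/in) = 12.96/3.999 = 3.2408 in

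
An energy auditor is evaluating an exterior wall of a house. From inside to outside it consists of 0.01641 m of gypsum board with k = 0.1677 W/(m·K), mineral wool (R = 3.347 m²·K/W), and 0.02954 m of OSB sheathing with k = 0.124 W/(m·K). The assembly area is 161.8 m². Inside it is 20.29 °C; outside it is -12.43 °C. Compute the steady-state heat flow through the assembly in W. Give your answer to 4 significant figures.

0.01641/0.1677 = 0.097853
0.02954/0.124 = 0.23823
R_total = 0.097853 + 3.347 + 0.23823 = 3.6831 m²·K/W
Q = A·ΔT/R = 161.8 × (20.29 − (-12.43)) / 3.6831 = 1437.4 W

1437 W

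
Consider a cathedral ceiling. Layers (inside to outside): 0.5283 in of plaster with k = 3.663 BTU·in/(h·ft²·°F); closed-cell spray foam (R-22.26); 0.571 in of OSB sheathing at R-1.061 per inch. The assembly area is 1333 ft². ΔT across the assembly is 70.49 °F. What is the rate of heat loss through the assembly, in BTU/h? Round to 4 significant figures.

4084 BTU/h

0.5283/3.663 = 0.14423
0.571 × 1.061 = 0.60583
R_total = 0.14423 + 22.26 + 0.60583 = 23.01 ft²·°F·h/BTU
Q = A·ΔT/R = 1333 × 70.49 / 23.01 = 4083.6 BTU/h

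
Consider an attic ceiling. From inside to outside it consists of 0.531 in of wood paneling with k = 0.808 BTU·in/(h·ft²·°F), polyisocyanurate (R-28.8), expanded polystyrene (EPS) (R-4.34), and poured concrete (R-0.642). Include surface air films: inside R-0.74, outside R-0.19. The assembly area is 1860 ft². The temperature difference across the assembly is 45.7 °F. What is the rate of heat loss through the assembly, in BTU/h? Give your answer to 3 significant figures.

0.531/0.808 = 0.6572
R_total = 0.74 + 0.6572 + 28.8 + 4.34 + 0.642 + 0.19 = 35.37 ft²·°F·h/BTU
Q = A·ΔT/R = 1860 × 45.7 / 35.37 = 2403 BTU/h

2400 BTU/h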